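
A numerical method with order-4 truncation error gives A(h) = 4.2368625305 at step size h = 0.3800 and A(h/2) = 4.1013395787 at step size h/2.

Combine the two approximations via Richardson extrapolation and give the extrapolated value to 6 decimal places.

4.092305

Order 4 gives 2^r = 16 and 2^r − 1 = 15.
Top: 16(4.1013395787) − (4.2368625305) = 61.3845707287
Extrapolated: 61.3845707287 / 15 = 4.0923047152
Shift from A(h/2): −0.0090348635.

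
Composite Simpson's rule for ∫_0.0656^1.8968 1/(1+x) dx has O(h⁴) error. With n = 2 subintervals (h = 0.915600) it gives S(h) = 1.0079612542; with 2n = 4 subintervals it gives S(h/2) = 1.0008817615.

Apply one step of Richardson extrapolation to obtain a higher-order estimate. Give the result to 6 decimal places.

1.000410

r = 4, so 2^r = 16.
Top: 16(1.0008817615) − (1.0079612542) = 15.0061469298
R = 15.0061469298/15 = 1.0004097953
Correction |R − A(h/2)| = 4.720e-04; gap |A(h/2) − A(h)| = 7.079e-03.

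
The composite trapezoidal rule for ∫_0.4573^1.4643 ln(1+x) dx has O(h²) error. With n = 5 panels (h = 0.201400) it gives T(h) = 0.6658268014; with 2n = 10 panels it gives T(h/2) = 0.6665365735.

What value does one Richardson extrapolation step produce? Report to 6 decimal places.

Error is O(h^2); halving h shrinks it by 2^2 = 4.
Top: 4(0.6665365735) − (0.6658268014) = 2.0003194926
Divide by 2^2 − 1 = 3.
2.0003194926 ÷ 3 = 0.6667731642
Correction |R − A(h/2)| = 2.366e-04; gap |A(h/2) − A(h)| = 7.098e-04.

0.666773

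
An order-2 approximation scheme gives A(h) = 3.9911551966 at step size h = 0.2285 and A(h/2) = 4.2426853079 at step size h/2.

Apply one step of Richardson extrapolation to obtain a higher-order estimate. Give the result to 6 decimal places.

4.326529

With r = 2 the leading error scales as h^2, so the weight is 2^2 = 4.
Top: 4(4.2426853079) − (3.9911551966) = 12.9795860350
R = 12.9795860350/3 = 4.3265286783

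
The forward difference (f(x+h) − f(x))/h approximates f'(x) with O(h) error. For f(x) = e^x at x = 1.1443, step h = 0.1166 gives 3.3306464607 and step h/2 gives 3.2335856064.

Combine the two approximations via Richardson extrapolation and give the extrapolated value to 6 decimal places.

Method order is 1; weight 2^1 = 2.
2 × 3.2335856064 − 3.3306464607 = 3.1365247521
3.1365247521 ÷ 1 = 3.1365247521

3.136525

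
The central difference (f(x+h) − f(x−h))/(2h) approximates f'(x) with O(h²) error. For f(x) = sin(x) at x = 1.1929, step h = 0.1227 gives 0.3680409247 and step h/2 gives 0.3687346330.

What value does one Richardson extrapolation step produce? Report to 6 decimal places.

0.368966

Leading term ∝ h^2; use weight 4 = 2^2.
Weighted: 1.4749385320 − 0.3680409247 = 1.1068976073
R = 1.1068976073/3 = 0.3689658691
Correction |R − A(h/2)| = 2.312e-04; gap |A(h/2) − A(h)| = 6.937e-04.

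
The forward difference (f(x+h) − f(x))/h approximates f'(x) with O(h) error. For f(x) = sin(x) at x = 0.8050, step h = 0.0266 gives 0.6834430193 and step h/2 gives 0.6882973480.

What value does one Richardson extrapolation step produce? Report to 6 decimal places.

Order 1 gives 2^r = 2 and 2^r − 1 = 1.
Numerator 2*A(h/2) − A(h) = 2*0.6882973480 − 0.6834430193 = 0.6931516767
0.6931516767 ÷ 1 = 0.6931516767
Correction |R − A(h/2)| = 4.854e-03; gap |A(h/2) − A(h)| = 4.854e-03.

0.693152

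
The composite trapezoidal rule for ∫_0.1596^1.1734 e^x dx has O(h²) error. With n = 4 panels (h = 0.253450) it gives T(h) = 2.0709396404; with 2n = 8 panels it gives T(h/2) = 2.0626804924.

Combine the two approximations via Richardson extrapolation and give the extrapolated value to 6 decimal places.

2.059927

Error is O(h^2); halving h shrinks it by 2^2 = 4.
4×2.0626804924 = 8.2507219696; 8.2507219696 − 2.0709396404 = 6.1797823292
Extrapolated: 6.1797823292 / 3 = 2.0599274431
Correction |R − A(h/2)| = 2.753e-03; gap |A(h/2) − A(h)| = 8.259e-03.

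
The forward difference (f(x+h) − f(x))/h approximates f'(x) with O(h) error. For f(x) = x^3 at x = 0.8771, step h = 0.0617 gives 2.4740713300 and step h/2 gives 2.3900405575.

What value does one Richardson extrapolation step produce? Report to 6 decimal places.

The method has order 1: 2^1 = 2.
Top: 2(2.3900405575) − (2.4740713300) = 2.3060097850
Divide by 2^1 − 1 = 1.
2.3060097850 ÷ 1 = 2.3060097850
Shift from A(h/2): −0.0840307725.

2.306010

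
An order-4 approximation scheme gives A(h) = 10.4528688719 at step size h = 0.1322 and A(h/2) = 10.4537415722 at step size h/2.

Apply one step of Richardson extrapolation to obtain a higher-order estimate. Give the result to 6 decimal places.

The method has order 4: 2^4 = 16.
2^4 × A(h/2) = 167.2598651552; minus A(h) gives 156.8069962833.
Divide by 2^4 − 1 = 15.
So the Richardson estimate is 10.4537997522.
Correction |R − A(h/2)| = 5.818e-05; gap |A(h/2) − A(h)| = 8.727e-04.

10.453800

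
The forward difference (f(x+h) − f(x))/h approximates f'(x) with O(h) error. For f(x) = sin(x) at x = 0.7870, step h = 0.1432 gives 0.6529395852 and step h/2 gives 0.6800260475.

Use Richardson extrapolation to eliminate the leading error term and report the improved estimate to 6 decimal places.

r = 1, so 2^r = 2.
Difference of the inputs: 0.6800260475 − 0.6529395852 = 0.0270864623
Correction (A(h/2) − A(h))/(2 − 1) = 0.0270864623/1 = 0.0270864623
R = 0.6800260475 + 0.0270864623 = 0.7071125098
Gap between inputs: 2.709e-02; correction applied: +0.0270864623.

0.707113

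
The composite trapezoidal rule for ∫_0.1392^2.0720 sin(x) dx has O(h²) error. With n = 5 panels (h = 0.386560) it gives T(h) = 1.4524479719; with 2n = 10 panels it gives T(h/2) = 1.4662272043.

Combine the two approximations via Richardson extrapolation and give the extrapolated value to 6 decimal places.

1.470820

With r = 2 the leading error scales as h^2, so the weight is 2^2 = 4.
Difference of the inputs: 1.4662272043 − 1.4524479719 = 0.0137792324
Divide by 2^2 − 1 = 3: 0.0137792324/3 = 0.0045930775
R = 1.4662272043 + 0.0045930775 = 1.4708202818
Shift from A(h/2): +0.0045930775.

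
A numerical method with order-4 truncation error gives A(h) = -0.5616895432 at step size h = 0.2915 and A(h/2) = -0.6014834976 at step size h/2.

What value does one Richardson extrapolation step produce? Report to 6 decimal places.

-0.604136

Error is O(h^4); halving h shrinks it by 2^4 = 16.
2^4·A(h/2) = -9.6237359616; minus A(h) gives -9.0620464184.
R = (-9.0620464184)/15 = -0.6041364279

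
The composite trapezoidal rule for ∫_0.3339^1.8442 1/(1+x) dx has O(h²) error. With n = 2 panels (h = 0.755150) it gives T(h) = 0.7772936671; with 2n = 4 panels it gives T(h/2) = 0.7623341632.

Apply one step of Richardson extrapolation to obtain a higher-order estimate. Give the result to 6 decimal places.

0.757348

r = 2, so 2^r = 4.
Top: 4(0.7623341632) − (0.7772936671) = 2.2720429857
2.2720429857 ÷ 3 = 0.7573476619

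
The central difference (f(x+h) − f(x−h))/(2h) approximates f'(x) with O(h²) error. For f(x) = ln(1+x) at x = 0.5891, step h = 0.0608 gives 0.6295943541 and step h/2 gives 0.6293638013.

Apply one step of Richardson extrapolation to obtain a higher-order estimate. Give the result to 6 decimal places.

0.629287

The method has order 2: 2^2 = 4.
4×0.6293638013 − 0.6295943541 = 1.8878608511
R = 1.8878608511/3 = 0.6292869504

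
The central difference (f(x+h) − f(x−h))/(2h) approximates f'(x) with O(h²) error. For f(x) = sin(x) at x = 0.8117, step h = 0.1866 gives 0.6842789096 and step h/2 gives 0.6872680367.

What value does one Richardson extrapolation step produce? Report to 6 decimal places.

0.688264

Error is O(h^2); halving h shrinks it by 2^2 = 4.
2^2 × A(h/2) = 2.7490721468; minus A(h) gives 2.0647932372.
Extrapolated: 2.0647932372 / 3 = 0.6882644124
Gap between inputs: 2.989e-03; correction applied: +0.0009963757.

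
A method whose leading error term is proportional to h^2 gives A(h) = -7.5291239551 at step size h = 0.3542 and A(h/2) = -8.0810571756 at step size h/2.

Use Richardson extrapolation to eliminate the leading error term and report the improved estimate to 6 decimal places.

-8.265035

Order 2 gives 2^r = 4 and 2^r − 1 = 3.
4 × (-8.0810571756) = -32.3242287024; (-32.3242287024) − (-7.5291239551) = -24.7951047473
Denominator 4 − 1 = 3.
(-24.7951047473) ÷ 3 = -8.2650349158
Correction |R − A(h/2)| = 1.840e-01; gap |A(h/2) − A(h)| = 5.519e-01.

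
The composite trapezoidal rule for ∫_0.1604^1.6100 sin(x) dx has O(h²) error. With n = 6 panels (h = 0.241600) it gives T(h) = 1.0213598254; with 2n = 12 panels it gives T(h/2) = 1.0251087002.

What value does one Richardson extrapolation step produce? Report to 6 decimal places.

1.026358

With r = 2 the leading error scales as h^2, so the weight is 2^2 = 4.
Difference of the inputs: 1.0251087002 − 1.0213598254 = 0.0037488748
Correction (A(h/2) − A(h))/(4 − 1) = 0.0037488748/3 = 0.0012496249
R = 1.0251087002 + 0.0012496249 = 1.0263583251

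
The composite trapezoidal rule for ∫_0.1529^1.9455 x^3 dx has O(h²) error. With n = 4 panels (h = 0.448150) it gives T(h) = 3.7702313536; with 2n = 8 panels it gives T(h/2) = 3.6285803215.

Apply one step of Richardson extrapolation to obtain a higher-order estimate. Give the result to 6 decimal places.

3.581363

Method order is 2; weight 2^2 = 4.
Numerator 4*A(h/2) − A(h) = 4*3.6285803215 − 3.7702313536 = 10.7440899324
Extrapolated: 10.7440899324 / 3 = 3.5813633108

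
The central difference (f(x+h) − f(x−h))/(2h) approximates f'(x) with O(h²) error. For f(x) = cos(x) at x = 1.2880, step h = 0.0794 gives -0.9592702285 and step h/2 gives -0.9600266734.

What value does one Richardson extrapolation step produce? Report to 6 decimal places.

The method has order 2: 2^2 = 4.
4*(-0.9600266734) = -3.8401066936; (-3.8401066936) − (-0.9592702285) = -2.8808364651
Extrapolated: (-2.8808364651) / 3 = -0.9602788217

-0.960279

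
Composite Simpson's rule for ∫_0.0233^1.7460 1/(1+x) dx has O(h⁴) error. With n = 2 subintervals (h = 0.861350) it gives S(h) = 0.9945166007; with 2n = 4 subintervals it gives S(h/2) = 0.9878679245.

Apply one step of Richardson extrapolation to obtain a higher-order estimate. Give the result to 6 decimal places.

0.987425

r = 4, so 2^r = 16.
Weighted: 15.8058867920 − 0.9945166007 = 14.8113701913
Denominator 16 − 1 = 15.
So the Richardson estimate is 0.9874246794.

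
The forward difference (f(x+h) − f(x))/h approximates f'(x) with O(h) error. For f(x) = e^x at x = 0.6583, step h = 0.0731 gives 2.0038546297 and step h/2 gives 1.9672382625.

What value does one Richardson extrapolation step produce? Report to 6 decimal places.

With r = 1 the leading error scales as h^1, so the weight is 2^1 = 2.
2·1.9672382625 = 3.9344765250; subtract 2.0038546297 → 1.9306218953
Extrapolated: 1.9306218953 / 1 = 1.9306218953

1.930622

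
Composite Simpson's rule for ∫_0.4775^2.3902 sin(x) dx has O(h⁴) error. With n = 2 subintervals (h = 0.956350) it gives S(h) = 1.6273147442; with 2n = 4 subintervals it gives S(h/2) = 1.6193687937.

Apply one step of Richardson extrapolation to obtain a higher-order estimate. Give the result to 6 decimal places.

1.618839

Order 4 gives 2^r = 16 and 2^r − 1 = 15.
Difference of the inputs: 1.6193687937 − 1.6273147442 = -0.0079459505
Correction (A(h/2) − A(h))/(16 − 1) = (-0.0079459505)/15 = -0.0005297300
R = 1.6193687937 − 0.0005297300 = 1.6188390637
Shift from A(h/2): −0.0005297300.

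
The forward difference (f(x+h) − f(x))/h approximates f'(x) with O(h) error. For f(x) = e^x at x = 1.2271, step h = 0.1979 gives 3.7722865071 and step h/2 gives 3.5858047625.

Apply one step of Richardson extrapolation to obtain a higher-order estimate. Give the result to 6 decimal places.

r = 1: numerator weight 2, denominator 1.
2 × 3.5858047625 = 7.1716095250; subtract 3.7722865071 → 3.3993230179
Extrapolated: 3.3993230179 / 1 = 3.3993230179
Shift from A(h/2): −0.1864817446.

3.399323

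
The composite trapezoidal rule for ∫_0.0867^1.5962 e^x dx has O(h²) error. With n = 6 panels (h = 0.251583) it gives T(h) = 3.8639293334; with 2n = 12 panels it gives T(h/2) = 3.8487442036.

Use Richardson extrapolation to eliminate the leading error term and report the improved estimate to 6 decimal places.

Error is O(h^2); halving h shrinks it by 2^2 = 4.
A(h/2) − A(h) = 3.8487442036 − 3.8639293334 = -0.0151851298
Divide by 2^2 − 1 = 3: (-0.0151851298)/3 = -0.0050617099
R = A(h/2) + (A(h/2) − A(h))/3 = 3.8487442036 − 0.0050617099 = 3.8436824937
Gap between inputs: 1.519e-02; correction applied: −0.0050617099.

3.843682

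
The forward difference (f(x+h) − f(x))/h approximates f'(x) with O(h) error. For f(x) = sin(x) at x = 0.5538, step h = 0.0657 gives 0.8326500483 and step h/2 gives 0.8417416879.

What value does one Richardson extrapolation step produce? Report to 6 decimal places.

0.850833

Order 1 gives 2^r = 2 and 2^r − 1 = 1.
Weighted: 1.6834833758 − 0.8326500483 = 0.8508333275
Divide by 2^1 − 1 = 1.
R = 0.8508333275/1 = 0.8508333275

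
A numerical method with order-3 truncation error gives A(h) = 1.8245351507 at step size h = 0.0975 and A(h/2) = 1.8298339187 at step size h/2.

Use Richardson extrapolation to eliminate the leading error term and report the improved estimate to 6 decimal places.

r = 3, so 2^r = 8.
8 × 1.8298339187 − 1.8245351507 = 12.8141361989
Divide by 2^3 − 1 = 7.
(8 × 1.8298339187 − 1.8245351507)/(8 − 1) = 1.8305908856
Gap between inputs: 5.299e-03; correction applied: +0.0007569669.

1.830591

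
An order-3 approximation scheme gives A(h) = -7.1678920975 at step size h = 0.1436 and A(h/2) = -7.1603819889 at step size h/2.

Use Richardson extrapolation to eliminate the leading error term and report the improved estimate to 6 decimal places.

With r = 3 the leading error scales as h^3, so the weight is 2^3 = 8.
Weighted: (-57.2830559112) − (-7.1678920975) = -50.1151638137
(-50.1151638137) ÷ 7 = -7.1593091162

-7.159309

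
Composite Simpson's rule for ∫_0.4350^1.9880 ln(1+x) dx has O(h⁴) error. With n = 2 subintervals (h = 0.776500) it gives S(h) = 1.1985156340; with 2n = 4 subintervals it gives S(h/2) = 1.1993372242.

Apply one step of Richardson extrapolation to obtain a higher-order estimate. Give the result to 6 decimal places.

1.199392

Error is O(h^4); halving h shrinks it by 2^4 = 16.
Top: 16(1.1993372242) − (1.1985156340) = 17.9908799532
Denominator 16 − 1 = 15.
Extrapolated: 17.9908799532 / 15 = 1.1993919969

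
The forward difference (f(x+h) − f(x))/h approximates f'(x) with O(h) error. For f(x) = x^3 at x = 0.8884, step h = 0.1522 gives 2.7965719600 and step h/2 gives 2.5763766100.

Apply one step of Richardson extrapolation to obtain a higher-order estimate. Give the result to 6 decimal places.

Error is O(h^1); halving h shrinks it by 2^1 = 2.
2*2.5763766100 = 5.1527532200; 5.1527532200 − 2.7965719600 = 2.3561812600
Denominator 2 − 1 = 1.
Result: 2.3561812600

2.356181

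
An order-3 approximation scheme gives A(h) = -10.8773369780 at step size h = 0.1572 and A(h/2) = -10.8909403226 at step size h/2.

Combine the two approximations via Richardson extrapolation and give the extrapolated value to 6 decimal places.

r = 3: numerator weight 8, denominator 7.
Difference of the inputs: -10.8909403226 − (-10.8773369780) = -0.0136033446
Divide by 2^3 − 1 = 7: (-0.0136033446)/7 = -0.0019433349
R = -10.8909403226 − 0.0019433349 = -10.8928836575

-10.892884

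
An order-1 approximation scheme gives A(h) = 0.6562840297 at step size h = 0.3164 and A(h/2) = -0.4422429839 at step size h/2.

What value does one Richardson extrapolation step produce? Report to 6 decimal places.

r = 1, so 2^r = 2.
Top: 2(-0.4422429839) − (0.6562840297) = -1.5407699975
Extrapolated: (-1.5407699975) / 1 = -1.5407699975
Gap between inputs: 1.099e+00; correction applied: −1.0985270136.

-1.540770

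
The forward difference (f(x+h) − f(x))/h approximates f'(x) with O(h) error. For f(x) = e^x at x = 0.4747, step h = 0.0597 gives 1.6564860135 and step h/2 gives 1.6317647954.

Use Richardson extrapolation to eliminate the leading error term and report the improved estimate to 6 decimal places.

r = 1: numerator weight 2, denominator 1.
Weighted: 3.2635295908 − 1.6564860135 = 1.6070435773
(2 × 1.6317647954 − 1.6564860135)/(2 − 1) = 1.6070435773

1.607044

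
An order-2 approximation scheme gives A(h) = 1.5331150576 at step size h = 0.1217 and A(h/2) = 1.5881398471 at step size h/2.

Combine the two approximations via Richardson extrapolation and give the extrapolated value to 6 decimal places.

1.606481

Error is O(h^2); halving h shrinks it by 2^2 = 4.
4·1.5881398471 = 6.3525593884; 6.3525593884 − 1.5331150576 = 4.8194443308
Divide by 2^2 − 1 = 3.
(4·1.5881398471 − 1.5331150576)/(4 − 1) = 1.6064814436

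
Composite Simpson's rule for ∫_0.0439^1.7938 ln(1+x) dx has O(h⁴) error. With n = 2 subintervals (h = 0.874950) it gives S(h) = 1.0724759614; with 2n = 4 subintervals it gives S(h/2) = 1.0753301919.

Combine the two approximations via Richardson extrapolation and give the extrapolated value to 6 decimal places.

1.075520

Order 4 gives 2^r = 16 and 2^r − 1 = 15.
Difference of the inputs: 1.0753301919 − 1.0724759614 = 0.0028542305
Divide by 2^4 − 1 = 15: 0.0028542305/15 = 0.0001902820
R = A(h/2) + (A(h/2) − A(h))/15 = 1.0753301919 + 0.0001902820 = 1.0755204739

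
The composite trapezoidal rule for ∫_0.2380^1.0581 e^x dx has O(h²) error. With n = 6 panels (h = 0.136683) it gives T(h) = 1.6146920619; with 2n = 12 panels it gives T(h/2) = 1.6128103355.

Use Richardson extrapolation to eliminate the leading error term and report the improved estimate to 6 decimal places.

1.612183

r = 2, so 2^r = 4.
4·1.6128103355 = 6.4512413420; 6.4512413420 − 1.6146920619 = 4.8365492801
(4·1.6128103355 − 1.6146920619)/(4 − 1) = 1.6121830934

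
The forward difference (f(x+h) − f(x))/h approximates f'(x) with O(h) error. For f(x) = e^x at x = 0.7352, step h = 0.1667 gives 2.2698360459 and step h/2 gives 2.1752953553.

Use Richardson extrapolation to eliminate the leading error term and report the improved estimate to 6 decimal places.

2.080755

Order 1 gives 2^r = 2 and 2^r − 1 = 1.
2·2.1752953553 = 4.3505907106; 4.3505907106 − 2.2698360459 = 2.0807546647
(2·2.1752953553 − 2.2698360459)/(2 − 1) = 2.0807546647
Gap between inputs: 9.454e-02; correction applied: −0.0945406906.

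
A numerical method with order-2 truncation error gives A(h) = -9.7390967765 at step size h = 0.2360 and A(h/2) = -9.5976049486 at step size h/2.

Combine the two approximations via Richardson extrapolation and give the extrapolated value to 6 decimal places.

r = 2: numerator weight 4, denominator 3.
Numerator 4·A(h/2) − A(h) = 4·(-9.5976049486) − (-9.7390967765) = -28.6513230179
Divide by 2^2 − 1 = 3.
R = (-28.6513230179)/3 = -9.5504410060

-9.550441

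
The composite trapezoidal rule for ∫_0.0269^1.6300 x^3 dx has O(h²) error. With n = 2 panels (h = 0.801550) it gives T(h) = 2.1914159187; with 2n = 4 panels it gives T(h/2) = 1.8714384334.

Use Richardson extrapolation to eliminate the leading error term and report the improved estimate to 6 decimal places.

Order 2 gives 2^r = 4 and 2^r − 1 = 3.
4×1.8714384334 − 2.1914159187 = 5.2943378149
Divide by 2^2 − 1 = 3.
Result: 1.7647792716
Correction |R − A(h/2)| = 1.067e-01; gap |A(h/2) − A(h)| = 3.200e-01.

1.764779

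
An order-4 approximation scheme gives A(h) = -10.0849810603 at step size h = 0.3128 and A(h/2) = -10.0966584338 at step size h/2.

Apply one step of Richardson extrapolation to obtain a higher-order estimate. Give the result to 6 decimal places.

The method has order 4: 2^4 = 16.
2^4 × A(h/2) = -161.5465349408; minus A(h) gives -151.4615538805.
Divide by 2^4 − 1 = 15.
So the Richardson estimate is -10.0974369254.

-10.097437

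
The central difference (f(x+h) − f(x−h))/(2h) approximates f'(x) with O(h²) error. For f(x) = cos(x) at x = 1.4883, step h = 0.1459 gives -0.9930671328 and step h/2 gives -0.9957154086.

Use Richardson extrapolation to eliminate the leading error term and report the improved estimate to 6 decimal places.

Method order is 2; weight 2^2 = 4.
4×(-0.9957154086) = -3.9828616344; subtract (-0.9930671328) → -2.9897945016
R = (-2.9897945016)/3 = -0.9965981672
Shift from A(h/2): −0.0008827586.

-0.996598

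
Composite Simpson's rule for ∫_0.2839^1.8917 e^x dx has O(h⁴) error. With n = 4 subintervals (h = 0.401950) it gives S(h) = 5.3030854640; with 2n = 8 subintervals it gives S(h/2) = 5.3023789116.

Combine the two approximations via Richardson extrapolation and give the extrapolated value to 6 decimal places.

5.302332

Method order is 4; weight 2^4 = 16.
A(h/2) − A(h) = 5.3023789116 − 5.3030854640 = -0.0007065524
Divide by 2^4 − 1 = 15: (-0.0007065524)/15 = -0.0000471035
R = 5.3023789116 − 0.0000471035 = 5.3023318081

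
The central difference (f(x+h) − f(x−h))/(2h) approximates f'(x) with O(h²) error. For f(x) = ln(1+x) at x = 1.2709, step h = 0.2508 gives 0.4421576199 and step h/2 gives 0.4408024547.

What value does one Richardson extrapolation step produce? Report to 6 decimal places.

0.440351

r = 2, so 2^r = 4.
4×0.4408024547 = 1.7632098188; subtract 0.4421576199 → 1.3210521989
Denominator 4 − 1 = 3.
So the Richardson estimate is 0.4403507330.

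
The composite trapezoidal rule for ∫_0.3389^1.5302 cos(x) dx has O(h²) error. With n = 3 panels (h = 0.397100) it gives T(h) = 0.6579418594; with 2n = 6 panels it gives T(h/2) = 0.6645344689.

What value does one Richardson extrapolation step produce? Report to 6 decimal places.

Order 2 gives 2^r = 4 and 2^r − 1 = 3.
Top: 4(0.6645344689) − (0.6579418594) = 2.0001960162
Denominator 4 − 1 = 3.
Extrapolated: 2.0001960162 / 3 = 0.6667320054

0.666732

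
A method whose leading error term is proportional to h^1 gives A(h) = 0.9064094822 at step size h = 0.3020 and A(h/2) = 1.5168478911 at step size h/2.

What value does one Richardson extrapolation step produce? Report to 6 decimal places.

r = 1: numerator weight 2, denominator 1.
Weighted: 3.0336957822 − 0.9064094822 = 2.1272863000
2.1272863000 ÷ 1 = 2.1272863000
Correction |R − A(h/2)| = 6.104e-01; gap |A(h/2) − A(h)| = 6.104e-01.

2.127286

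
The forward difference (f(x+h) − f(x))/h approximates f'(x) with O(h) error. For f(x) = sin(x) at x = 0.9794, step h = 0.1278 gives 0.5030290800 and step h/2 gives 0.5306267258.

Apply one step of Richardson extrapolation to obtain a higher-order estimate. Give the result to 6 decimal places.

r = 1: numerator weight 2, denominator 1.
2×0.5306267258 = 1.0612534516; subtract 0.5030290800 → 0.5582243716
Denominator 2 − 1 = 1.
0.5582243716 ÷ 1 = 0.5582243716

0.558224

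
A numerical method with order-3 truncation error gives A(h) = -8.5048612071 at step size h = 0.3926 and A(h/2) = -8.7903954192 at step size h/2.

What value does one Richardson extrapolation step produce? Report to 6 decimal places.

-8.831186

r = 3: numerator weight 8, denominator 7.
A(h/2) − A(h) = -8.7903954192 − (-8.5048612071) = -0.2855342121
Divide by 2^3 − 1 = 7: (-0.2855342121)/7 = -0.0407906017
R = A(h/2) + (A(h/2) − A(h))/7 = -8.7903954192 − 0.0407906017 = -8.8311860209
Correction |R − A(h/2)| = 4.079e-02; gap |A(h/2) − A(h)| = 2.855e-01.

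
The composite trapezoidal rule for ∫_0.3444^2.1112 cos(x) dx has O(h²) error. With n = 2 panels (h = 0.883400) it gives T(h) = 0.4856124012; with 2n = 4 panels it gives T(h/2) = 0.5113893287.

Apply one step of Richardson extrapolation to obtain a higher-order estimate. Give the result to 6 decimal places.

r = 2: numerator weight 4, denominator 3.
A(h/2) − A(h) = 0.5113893287 − 0.4856124012 = 0.0257769275
Divide by 2^2 − 1 = 3: 0.0257769275/3 = 0.0085923092
R = A(h/2) + (A(h/2) − A(h))/3 = 0.5113893287 + 0.0085923092 = 0.5199816379
Shift from A(h/2): +0.0085923092.

0.519982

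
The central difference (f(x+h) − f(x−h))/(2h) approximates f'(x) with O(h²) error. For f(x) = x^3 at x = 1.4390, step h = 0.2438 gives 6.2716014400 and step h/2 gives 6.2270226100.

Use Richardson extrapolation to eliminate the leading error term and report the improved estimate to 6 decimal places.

6.212163

Error is O(h^2); halving h shrinks it by 2^2 = 4.
4·6.2270226100 − 6.2716014400 = 18.6364890000
Denominator 4 − 1 = 3.
R = 18.6364890000/3 = 6.2121630000
Shift from A(h/2): −0.0148596100.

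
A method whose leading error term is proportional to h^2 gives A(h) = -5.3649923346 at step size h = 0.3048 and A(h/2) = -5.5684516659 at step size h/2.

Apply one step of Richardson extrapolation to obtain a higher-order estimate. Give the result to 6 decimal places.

r = 2, so 2^r = 4.
A(h/2) − A(h) = -5.5684516659 − (-5.3649923346) = -0.2034593313
Divide by 2^2 − 1 = 3: (-0.2034593313)/3 = -0.0678197771
R = -5.5684516659 − 0.0678197771 = -5.6362714430
Correction |R − A(h/2)| = 6.782e-02; gap |A(h/2) − A(h)| = 2.035e-01.

-5.636271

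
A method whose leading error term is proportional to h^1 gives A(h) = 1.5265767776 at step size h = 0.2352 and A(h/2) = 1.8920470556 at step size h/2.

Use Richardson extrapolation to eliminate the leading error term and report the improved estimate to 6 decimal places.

r = 1, so 2^r = 2.
A(h/2) − A(h) = 1.8920470556 − 1.5265767776 = 0.3654702780
Correction (A(h/2) − A(h))/(2 − 1) = 0.3654702780/1 = 0.3654702780
R = 1.8920470556 + 0.3654702780 = 2.2575173336

2.257517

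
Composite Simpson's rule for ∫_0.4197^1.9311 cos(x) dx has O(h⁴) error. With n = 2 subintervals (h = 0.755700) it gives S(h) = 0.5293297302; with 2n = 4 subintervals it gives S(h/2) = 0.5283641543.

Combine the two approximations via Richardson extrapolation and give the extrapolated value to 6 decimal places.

r = 4, so 2^r = 16.
Top: 16(0.5283641543) − (0.5293297302) = 7.9244967386
R = 7.9244967386/15 = 0.5282997826
Shift from A(h/2): −0.0000643717.

0.528300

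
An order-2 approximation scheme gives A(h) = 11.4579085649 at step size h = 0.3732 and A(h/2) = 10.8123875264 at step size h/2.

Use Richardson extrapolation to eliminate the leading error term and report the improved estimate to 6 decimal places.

Leading term ∝ h^2; use weight 4 = 2^2.
4*10.8123875264 − 11.4579085649 = 31.7916415407
(4*10.8123875264 − 11.4579085649)/(4 − 1) = 10.5972138469

10.597214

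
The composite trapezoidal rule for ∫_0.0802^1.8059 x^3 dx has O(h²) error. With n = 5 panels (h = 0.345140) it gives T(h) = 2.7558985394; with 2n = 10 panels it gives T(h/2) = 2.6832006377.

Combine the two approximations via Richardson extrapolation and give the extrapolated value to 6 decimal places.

r = 2, so 2^r = 4.
4×2.6832006377 − 2.7558985394 = 7.9769040114
Divide by 2^2 − 1 = 3.
Extrapolated: 7.9769040114 / 3 = 2.6589680038
Gap between inputs: 7.270e-02; correction applied: −0.0242326339.

2.658968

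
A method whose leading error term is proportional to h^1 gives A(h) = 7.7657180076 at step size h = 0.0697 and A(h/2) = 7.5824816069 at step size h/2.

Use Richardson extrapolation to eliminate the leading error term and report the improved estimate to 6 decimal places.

r = 1: numerator weight 2, denominator 1.
2^1*A(h/2) = 15.1649632138; minus A(h) gives 7.3992452062.
R = 7.3992452062/1 = 7.3992452062

7.399245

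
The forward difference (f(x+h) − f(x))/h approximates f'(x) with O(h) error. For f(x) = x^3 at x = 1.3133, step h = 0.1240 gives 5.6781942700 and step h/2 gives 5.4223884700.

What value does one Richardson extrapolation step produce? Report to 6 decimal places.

Method order is 1; weight 2^1 = 2.
2·5.4223884700 = 10.8447769400; subtract 5.6781942700 → 5.1665826700
Divide by 2^1 − 1 = 1.
R = 5.1665826700/1 = 5.1665826700

5.166583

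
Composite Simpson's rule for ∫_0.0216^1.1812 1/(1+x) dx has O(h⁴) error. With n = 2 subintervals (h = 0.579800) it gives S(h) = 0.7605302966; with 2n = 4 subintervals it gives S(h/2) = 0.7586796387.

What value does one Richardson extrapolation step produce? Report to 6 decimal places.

0.758556

Method order is 4; weight 2^4 = 16.
Difference of the inputs: 0.7586796387 − 0.7605302966 = -0.0018506579
Divide by 2^4 − 1 = 15: (-0.0018506579)/15 = -0.0001233772
R = 0.7586796387 − 0.0001233772 = 0.7585562615
Gap between inputs: 1.851e-03; correction applied: −0.0001233772.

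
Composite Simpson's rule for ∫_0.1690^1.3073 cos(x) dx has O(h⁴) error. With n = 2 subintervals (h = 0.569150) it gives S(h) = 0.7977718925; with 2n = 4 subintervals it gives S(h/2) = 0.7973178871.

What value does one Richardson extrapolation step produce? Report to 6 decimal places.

With r = 4 the leading error scales as h^4, so the weight is 2^4 = 16.
Top: 16(0.7973178871) − (0.7977718925) = 11.9593143011
Divide by 2^4 − 1 = 15.
11.9593143011 ÷ 15 = 0.7972876201

0.797288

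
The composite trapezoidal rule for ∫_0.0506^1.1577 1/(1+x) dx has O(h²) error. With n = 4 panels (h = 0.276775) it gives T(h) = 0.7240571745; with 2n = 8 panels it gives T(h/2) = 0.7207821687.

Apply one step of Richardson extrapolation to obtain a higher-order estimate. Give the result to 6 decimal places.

0.719691

Leading term ∝ h^2; use weight 4 = 2^2.
Weighted: 2.8831286748 − 0.7240571745 = 2.1590715003
(4×0.7207821687 − 0.7240571745)/(4 − 1) = 0.7196905001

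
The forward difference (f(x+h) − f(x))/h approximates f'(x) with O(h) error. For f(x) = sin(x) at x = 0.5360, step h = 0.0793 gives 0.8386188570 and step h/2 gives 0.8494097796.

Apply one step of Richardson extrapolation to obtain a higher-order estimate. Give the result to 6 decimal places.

0.860201

Leading term ∝ h^1; use weight 2 = 2^1.
A(h/2) − A(h) = 0.8494097796 − 0.8386188570 = 0.0107909226
Divide by 2^1 − 1 = 1: 0.0107909226/1 = 0.0107909226
R = 0.8494097796 + 0.0107909226 = 0.8602007022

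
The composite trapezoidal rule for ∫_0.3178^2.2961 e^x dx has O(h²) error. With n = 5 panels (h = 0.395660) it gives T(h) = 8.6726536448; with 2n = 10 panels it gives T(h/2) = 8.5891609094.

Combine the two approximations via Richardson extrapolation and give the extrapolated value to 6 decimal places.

8.561330

r = 2: numerator weight 4, denominator 3.
4×8.5891609094 = 34.3566436376; 34.3566436376 − 8.6726536448 = 25.6839899928
Divide by 2^2 − 1 = 3.
(4×8.5891609094 − 8.6726536448)/(4 − 1) = 8.5613299976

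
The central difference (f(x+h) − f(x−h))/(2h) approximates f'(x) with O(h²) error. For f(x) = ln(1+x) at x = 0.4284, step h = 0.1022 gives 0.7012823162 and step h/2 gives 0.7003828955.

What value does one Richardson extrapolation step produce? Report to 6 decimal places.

Method order is 2; weight 2^2 = 4.
4 × 0.7003828955 = 2.8015315820; 2.8015315820 − 0.7012823162 = 2.1002492658
Denominator 4 − 1 = 3.
R = 2.1002492658/3 = 0.7000830886

0.700083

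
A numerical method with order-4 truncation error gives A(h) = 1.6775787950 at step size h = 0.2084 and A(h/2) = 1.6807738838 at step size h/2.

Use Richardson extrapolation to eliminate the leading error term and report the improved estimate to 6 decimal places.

1.680987

Leading term ∝ h^4; use weight 16 = 2^4.
Weighted: 26.8923821408 − 1.6775787950 = 25.2148033458
Denominator 16 − 1 = 15.
So the Richardson estimate is 1.6809868897.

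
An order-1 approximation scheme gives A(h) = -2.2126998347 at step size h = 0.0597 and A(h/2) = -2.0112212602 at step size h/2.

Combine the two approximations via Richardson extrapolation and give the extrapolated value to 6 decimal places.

-1.809743

r = 1, so 2^r = 2.
Difference of the inputs: -2.0112212602 − (-2.2126998347) = 0.2014785745
Correction (A(h/2) − A(h))/(2 − 1) = 0.2014785745/1 = 0.2014785745
R = -2.0112212602 + 0.2014785745 = -1.8097426857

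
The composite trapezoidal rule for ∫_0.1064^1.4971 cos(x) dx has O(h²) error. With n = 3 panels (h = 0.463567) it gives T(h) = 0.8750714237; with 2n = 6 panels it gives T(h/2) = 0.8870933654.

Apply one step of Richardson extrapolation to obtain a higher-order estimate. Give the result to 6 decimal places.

0.891101

Error is O(h^2); halving h shrinks it by 2^2 = 4.
4 × 0.8870933654 = 3.5483734616; subtract 0.8750714237 → 2.6733020379
Extrapolated: 2.6733020379 / 3 = 0.8911006793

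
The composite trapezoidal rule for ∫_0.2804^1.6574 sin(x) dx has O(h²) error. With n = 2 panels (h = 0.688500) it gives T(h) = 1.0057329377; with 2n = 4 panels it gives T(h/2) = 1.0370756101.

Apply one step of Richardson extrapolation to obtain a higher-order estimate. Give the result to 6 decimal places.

Error is O(h^2); halving h shrinks it by 2^2 = 4.
A(h/2) − A(h) = 1.0370756101 − 1.0057329377 = 0.0313426724
Correction (A(h/2) − A(h))/(4 − 1) = 0.0313426724/3 = 0.0104475575
R = A(h/2) + (A(h/2) − A(h))/3 = 1.0370756101 + 0.0104475575 = 1.0475231676

1.047523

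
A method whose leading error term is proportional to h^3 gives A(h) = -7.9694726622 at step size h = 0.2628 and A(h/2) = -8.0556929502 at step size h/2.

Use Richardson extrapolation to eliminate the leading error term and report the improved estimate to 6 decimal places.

-8.068010

r = 3, so 2^r = 8.
8·(-8.0556929502) = -64.4455436016; (-64.4455436016) − (-7.9694726622) = -56.4760709394
(8·(-8.0556929502) − (-7.9694726622))/(8 − 1) = -8.0680101342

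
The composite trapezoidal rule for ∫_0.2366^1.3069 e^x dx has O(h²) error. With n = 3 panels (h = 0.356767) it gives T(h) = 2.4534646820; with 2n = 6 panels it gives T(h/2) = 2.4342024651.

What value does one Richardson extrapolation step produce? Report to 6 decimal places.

With r = 2 the leading error scales as h^2, so the weight is 2^2 = 4.
4×2.4342024651 = 9.7368098604; 9.7368098604 − 2.4534646820 = 7.2833451784
(4×2.4342024651 − 2.4534646820)/(4 − 1) = 2.4277817261

2.427782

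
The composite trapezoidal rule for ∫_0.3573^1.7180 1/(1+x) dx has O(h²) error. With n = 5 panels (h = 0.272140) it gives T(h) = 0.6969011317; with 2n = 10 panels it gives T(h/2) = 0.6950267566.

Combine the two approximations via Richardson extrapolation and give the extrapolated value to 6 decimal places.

r = 2, so 2^r = 4.
Numerator 4×A(h/2) − A(h) = 4×0.6950267566 − 0.6969011317 = 2.0832058947
Divide by 2^2 − 1 = 3.
R = 2.0832058947/3 = 0.6944019649
Correction |R − A(h/2)| = 6.248e-04; gap |A(h/2) − A(h)| = 1.874e-03.

0.694402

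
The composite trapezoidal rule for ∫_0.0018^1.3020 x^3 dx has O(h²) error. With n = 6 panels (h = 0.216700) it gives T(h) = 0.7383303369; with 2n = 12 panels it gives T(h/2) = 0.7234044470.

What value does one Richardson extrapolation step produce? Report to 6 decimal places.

0.718429

r = 2, so 2^r = 4.
4*0.7234044470 = 2.8936177880; 2.8936177880 − 0.7383303369 = 2.1552874511
Denominator 4 − 1 = 3.
So the Richardson estimate is 0.7184291504.
Correction |R − A(h/2)| = 4.975e-03; gap |A(h/2) − A(h)| = 1.493e-02.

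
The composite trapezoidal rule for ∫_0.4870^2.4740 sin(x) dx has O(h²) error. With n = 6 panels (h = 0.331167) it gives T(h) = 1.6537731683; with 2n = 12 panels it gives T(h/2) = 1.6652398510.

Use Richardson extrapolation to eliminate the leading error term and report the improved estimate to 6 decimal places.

1.669062

Method order is 2; weight 2^2 = 4.
4 × 1.6652398510 = 6.6609594040; 6.6609594040 − 1.6537731683 = 5.0071862357
Denominator 4 − 1 = 3.
5.0071862357 ÷ 3 = 1.6690620786
Correction |R − A(h/2)| = 3.822e-03; gap |A(h/2) − A(h)| = 1.147e-02.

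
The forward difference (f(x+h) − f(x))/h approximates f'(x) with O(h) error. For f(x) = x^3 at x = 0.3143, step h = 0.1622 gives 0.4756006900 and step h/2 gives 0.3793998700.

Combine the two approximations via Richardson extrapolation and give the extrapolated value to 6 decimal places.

Leading term ∝ h^1; use weight 2 = 2^1.
2*0.3793998700 = 0.7587997400; subtract 0.4756006900 → 0.2831990500
Extrapolated: 0.2831990500 / 1 = 0.2831990500

0.283199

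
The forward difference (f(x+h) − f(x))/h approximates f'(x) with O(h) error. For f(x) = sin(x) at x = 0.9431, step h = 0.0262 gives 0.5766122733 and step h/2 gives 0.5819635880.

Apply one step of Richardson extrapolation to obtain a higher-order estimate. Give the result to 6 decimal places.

0.587315

Method order is 1; weight 2^1 = 2.
2·0.5819635880 = 1.1639271760; subtract 0.5766122733 → 0.5873149027
Divide by 2^1 − 1 = 1.
0.5873149027 ÷ 1 = 0.5873149027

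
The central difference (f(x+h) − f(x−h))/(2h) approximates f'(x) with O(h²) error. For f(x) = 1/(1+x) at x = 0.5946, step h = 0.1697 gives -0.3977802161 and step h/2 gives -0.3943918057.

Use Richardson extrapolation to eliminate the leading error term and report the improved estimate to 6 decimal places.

r = 2, so 2^r = 4.
Weighted: (-1.5775672228) − (-0.3977802161) = -1.1797870067
Denominator 4 − 1 = 3.
Result: -0.3932623356

-0.393262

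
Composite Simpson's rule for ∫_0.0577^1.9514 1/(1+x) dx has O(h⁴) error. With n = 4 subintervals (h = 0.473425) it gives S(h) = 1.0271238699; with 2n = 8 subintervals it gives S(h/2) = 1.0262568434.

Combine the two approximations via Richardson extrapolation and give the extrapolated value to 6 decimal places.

1.026199

Order 4 gives 2^r = 16 and 2^r − 1 = 15.
Difference of the inputs: 1.0262568434 − 1.0271238699 = -0.0008670265
Correction (A(h/2) − A(h))/(16 − 1) = (-0.0008670265)/15 = -0.0000578018
R = A(h/2) + (A(h/2) − A(h))/15 = 1.0262568434 − 0.0000578018 = 1.0261990416
Gap between inputs: 8.670e-04; correction applied: −0.0000578018.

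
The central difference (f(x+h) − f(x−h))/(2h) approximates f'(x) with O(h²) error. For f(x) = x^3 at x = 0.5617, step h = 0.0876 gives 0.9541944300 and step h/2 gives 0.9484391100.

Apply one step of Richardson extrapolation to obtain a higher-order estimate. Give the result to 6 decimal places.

0.946521

The method has order 2: 2^2 = 4.
Weighted: 3.7937564400 − 0.9541944300 = 2.8395620100
Denominator 4 − 1 = 3.
Result: 0.9465206700
Correction |R − A(h/2)| = 1.918e-03; gap |A(h/2) − A(h)| = 5.755e-03.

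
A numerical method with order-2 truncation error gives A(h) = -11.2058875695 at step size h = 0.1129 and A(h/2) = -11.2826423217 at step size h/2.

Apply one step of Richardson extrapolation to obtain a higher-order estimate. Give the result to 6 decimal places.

Leading term ∝ h^2; use weight 4 = 2^2.
4 × (-11.2826423217) = -45.1305692868; (-45.1305692868) − (-11.2058875695) = -33.9246817173
(4 × (-11.2826423217) − (-11.2058875695))/(4 − 1) = -11.3082272391

-11.308227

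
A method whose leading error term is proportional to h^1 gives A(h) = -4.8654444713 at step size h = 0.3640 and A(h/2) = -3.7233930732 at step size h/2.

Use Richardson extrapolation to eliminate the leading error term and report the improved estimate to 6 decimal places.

-2.581342

Method order is 1; weight 2^1 = 2.
2×(-3.7233930732) = -7.4467861464; subtract (-4.8654444713) → -2.5813416751
Divide by 2^1 − 1 = 1.
So the Richardson estimate is -2.5813416751.
Gap between inputs: 1.142e+00; correction applied: +1.1420513981.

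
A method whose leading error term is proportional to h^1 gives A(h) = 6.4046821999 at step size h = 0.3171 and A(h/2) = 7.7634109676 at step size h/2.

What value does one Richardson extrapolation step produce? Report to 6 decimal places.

9.122140

r = 1, so 2^r = 2.
Numerator 2×A(h/2) − A(h) = 2×7.7634109676 − 6.4046821999 = 9.1221397353
Divide by 2^1 − 1 = 1.
9.1221397353 ÷ 1 = 9.1221397353
Shift from A(h/2): +1.3587287677.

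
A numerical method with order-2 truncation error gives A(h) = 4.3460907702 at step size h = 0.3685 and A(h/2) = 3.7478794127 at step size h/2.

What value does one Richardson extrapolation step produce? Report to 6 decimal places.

3.548476

r = 2, so 2^r = 4.
A(h/2) − A(h) = 3.7478794127 − 4.3460907702 = -0.5982113575
Correction (A(h/2) − A(h))/(4 − 1) = (-0.5982113575)/3 = -0.1994037858
R = A(h/2) + (A(h/2) − A(h))/3 = 3.7478794127 − 0.1994037858 = 3.5484756269
Gap between inputs: 5.982e-01; correction applied: −0.1994037858.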